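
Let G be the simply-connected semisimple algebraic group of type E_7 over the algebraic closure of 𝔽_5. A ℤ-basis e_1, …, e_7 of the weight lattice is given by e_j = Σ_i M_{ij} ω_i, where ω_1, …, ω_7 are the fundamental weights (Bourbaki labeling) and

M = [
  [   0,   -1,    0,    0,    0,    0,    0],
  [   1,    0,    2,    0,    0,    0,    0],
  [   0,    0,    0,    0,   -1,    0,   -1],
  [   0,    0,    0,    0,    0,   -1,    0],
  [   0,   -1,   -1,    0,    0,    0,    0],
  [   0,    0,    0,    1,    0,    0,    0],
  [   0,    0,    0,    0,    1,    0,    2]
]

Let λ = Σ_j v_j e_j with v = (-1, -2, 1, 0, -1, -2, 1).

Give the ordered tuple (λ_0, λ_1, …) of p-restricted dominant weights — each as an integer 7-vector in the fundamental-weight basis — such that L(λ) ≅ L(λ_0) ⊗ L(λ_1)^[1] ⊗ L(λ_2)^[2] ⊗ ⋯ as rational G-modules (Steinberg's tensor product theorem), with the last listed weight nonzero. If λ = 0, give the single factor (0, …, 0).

Compute c_i = Σ_j M_{ij} v_j with v = (-1, -2, 1, 0, -1, -2, 1):
  c_1 = 0*-1 + -1*-2 + 0*1 + 0*0 + 0*-1 + 0*-2 + 0*1 = 2
  c_2 = 1*-1 + 0*-2 + 2*1 + 0*0 + 0*-1 + 0*-2 + 0*1 = 1
  c_3 = 0*-1 + 0*-2 + 0*1 + 0*0 + -1*-1 + 0*-2 + -1*1 = 0
  c_4 = 0*-1 + 0*-2 + 0*1 + 0*0 + 0*-1 + -1*-2 + 0*1 = 2
  c_5 = 0*-1 + -1*-2 + -1*1 + 0*0 + 0*-1 + 0*-2 + 0*1 = 1
  c_6 = 0*-1 + 0*-2 + 0*1 + 1*0 + 0*-1 + 0*-2 + 0*1 = 0
  c_7 = 0*-1 + 0*-2 + 0*1 + 0*0 + 1*-1 + 0*-2 + 2*1 = 1
Writing each c_i in base p = 5:
  c_1 = 2 = 2·5^0
  c_2 = 1 = 1·5^0
  c_3 = 0
  c_4 = 2 = 2·5^0
  c_5 = 1 = 1·5^0
  c_6 = 0
  c_7 = 1 = 1·5^0
p-restricted factor λ_0 = (2, 1, 0, 2, 1, 0, 1)

((2, 1, 0, 2, 1, 0, 1),)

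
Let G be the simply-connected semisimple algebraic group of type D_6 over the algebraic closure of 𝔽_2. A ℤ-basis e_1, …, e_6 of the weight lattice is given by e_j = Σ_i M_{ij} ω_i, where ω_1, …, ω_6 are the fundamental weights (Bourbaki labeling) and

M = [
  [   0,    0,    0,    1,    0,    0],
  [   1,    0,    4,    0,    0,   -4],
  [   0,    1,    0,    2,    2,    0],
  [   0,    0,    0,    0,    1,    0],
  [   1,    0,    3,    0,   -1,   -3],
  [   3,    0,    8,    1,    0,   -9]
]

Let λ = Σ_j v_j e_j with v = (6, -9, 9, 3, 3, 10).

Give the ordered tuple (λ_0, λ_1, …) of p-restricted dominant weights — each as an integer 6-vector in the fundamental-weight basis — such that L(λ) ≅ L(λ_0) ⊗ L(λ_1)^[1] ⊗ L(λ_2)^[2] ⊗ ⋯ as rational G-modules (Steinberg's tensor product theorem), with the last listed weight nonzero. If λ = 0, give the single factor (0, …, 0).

((1, 0, 1, 1, 0, 1), (1, 1, 1, 1, 0, 1))

In the fundamental-weight basis, λ has coordinates c = M·v (v = (6, -9, 9, 3, 3, 10)):
  c_1 = 0*6 + 0*-9 + 0*9 + 1*3 + 0*3 + 0*10 = 3
  c_2 = 1*6 + 0*-9 + 4*9 + 0*3 + 0*3 + -4*10 = 2
  c_3 = 0*6 + 1*-9 + 0*9 + 2*3 + 2*3 + 0*10 = 3
  c_4 = 0*6 + 0*-9 + 0*9 + 0*3 + 1*3 + 0*10 = 3
  c_5 = 1*6 + 0*-9 + 3*9 + 0*3 + -1*3 + -3*10 = 0
  c_6 = 3*6 + 0*-9 + 8*9 + 1*3 + 0*3 + -9*10 = 3
Base-2 expansion of each c_i:
  c_1 = 3 = 1·2^0 + 1·2^1
  c_2 = 2 = 0·2^0 + 1·2^1
  c_3 = 3 = 1·2^0 + 1·2^1
  c_4 = 3 = 1·2^0 + 1·2^1
  c_5 = 0
  c_6 = 3 = 1·2^0 + 1·2^1
λ_0 = (1, 0, 1, 1, 0, 1)
λ_1 = (1, 1, 1, 1, 0, 1)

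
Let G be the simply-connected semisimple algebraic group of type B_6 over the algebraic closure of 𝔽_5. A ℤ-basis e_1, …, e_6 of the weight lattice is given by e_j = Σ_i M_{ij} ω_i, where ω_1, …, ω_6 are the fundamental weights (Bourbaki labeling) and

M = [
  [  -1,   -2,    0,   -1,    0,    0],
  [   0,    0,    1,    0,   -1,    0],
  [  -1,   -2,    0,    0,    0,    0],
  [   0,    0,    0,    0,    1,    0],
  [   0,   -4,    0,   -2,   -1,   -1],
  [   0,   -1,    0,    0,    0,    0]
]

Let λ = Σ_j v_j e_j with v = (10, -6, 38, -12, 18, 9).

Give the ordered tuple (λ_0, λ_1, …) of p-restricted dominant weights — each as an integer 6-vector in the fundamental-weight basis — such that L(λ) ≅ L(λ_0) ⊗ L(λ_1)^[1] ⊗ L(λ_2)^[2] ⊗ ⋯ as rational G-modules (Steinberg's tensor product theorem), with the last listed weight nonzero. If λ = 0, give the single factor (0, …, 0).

In the fundamental-weight basis, λ has coordinates c = M·v (v = (10, -6, 38, -12, 18, 9)):
  c_1 = (-1)·(10) + (-2)·(-6) + 0·38 + (-1)·(-12) + 0·18 + 0·9 = 14
  c_2 = 0·10 + (0)·(-6) + 1·38 + (0)·(-12) + (-1)·(18) + 0·9 = 20
  c_3 = (-1)·(10) + (-2)·(-6) + 0·38 + (0)·(-12) + 0·18 + 0·9 = 2
  c_4 = 0·10 + (0)·(-6) + 0·38 + (0)·(-12) + 1·18 + 0·9 = 18
  c_5 = 0·10 + (-4)·(-6) + 0·38 + (-2)·(-12) + (-1)·(18) + (-1)·(9) = 21
  c_6 = 0·10 + (-1)·(-6) + 0·38 + (0)·(-12) + 0·18 + 0·9 = 6
Writing each c_i in base p = 5:
  c_1 = 14 = 4·5^0 + 2·5^1
  c_2 = 20 = 0·5^0 + 4·5^1
  c_3 = 2 = 2·5^0
  c_4 = 18 = 3·5^0 + 3·5^1
  c_5 = 21 = 1·5^0 + 4·5^1
  c_6 = 6 = 1·5^0 + 1·5^1
p-restricted factor λ_0 = (4, 0, 2, 3, 1, 1)
p-restricted factor λ_1 = (2, 4, 0, 3, 4, 1)

((4, 0, 2, 3, 1, 1), (2, 4, 0, 3, 4, 1))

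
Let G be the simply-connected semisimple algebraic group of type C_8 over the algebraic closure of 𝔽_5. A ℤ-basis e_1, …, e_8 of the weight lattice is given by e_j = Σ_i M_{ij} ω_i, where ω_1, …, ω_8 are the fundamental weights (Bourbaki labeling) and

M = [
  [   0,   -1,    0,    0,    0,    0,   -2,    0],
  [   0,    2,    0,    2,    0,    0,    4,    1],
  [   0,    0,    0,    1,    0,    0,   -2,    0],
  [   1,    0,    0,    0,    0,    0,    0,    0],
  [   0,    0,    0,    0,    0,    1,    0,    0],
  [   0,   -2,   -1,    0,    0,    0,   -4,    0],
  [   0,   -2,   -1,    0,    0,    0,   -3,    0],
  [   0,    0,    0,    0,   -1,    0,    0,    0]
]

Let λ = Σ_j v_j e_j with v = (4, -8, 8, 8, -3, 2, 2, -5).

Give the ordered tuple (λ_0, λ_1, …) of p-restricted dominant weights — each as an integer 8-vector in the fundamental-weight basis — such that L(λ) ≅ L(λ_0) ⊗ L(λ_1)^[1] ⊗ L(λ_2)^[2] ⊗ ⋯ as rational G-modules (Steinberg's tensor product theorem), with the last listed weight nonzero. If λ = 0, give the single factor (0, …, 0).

ω-coordinates c = M·v, v = (4, -8, 8, 8, -3, 2, 2, -5):
  c_1 = 0*4 + -1*-8 + 0*8 + 0*8 + 0*-3 + 0*2 + -2*2 + 0*-5 = 4
  c_2 = 0*4 + 2*-8 + 0*8 + 2*8 + 0*-3 + 0*2 + 4*2 + 1*-5 = 3
  c_3 = 0*4 + 0*-8 + 0*8 + 1*8 + 0*-3 + 0*2 + -2*2 + 0*-5 = 4
  c_4 = 1*4 + 0*-8 + 0*8 + 0*8 + 0*-3 + 0*2 + 0*2 + 0*-5 = 4
  c_5 = 0*4 + 0*-8 + 0*8 + 0*8 + 0*-3 + 1*2 + 0*2 + 0*-5 = 2
  c_6 = 0*4 + -2*-8 + -1*8 + 0*8 + 0*-3 + 0*2 + -4*2 + 0*-5 = 0
  c_7 = 0*4 + -2*-8 + -1*8 + 0*8 + 0*-3 + 0*2 + -3*2 + 0*-5 = 2
  c_8 = 0*4 + 0*-8 + 0*8 + 0*8 + -1*-3 + 0*2 + 0*2 + 0*-5 = 3
p = 5; digits c_i = Σ_j d_{ij}·5^j, 0 ≤ d_{ij} < 5:
  c_1 = 4 = 4·5^0
  c_2 = 3 = 3·5^0
  c_3 = 4 = 4·5^0
  c_4 = 4 = 4·5^0
  c_5 = 2 = 2·5^0
  c_6 = 0
  c_7 = 2 = 2·5^0
  c_8 = 3 = 3·5^0
Factor λ_0 = (4, 3, 4, 4, 2, 0, 2, 3)

((4, 3, 4, 4, 2, 0, 2, 3),)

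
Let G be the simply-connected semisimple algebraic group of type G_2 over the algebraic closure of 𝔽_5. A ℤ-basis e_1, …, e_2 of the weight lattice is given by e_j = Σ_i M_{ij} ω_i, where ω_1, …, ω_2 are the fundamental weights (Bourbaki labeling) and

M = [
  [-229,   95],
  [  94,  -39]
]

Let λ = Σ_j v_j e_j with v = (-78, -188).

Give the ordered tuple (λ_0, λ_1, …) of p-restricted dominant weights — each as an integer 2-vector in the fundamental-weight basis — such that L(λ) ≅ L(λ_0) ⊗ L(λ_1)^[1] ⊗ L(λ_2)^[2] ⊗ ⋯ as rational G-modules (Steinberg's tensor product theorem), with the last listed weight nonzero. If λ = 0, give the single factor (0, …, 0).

Compute c_i = Σ_j M_{ij} v_j with v = (-78, -188):
  c_1 = -229*-78 + 95*-188 = 2
  c_2 = 94*-78 + -39*-188 = 0
Base-5 expansion of each c_i:
  c_1 = 2 = 2·5^0
  c_2 = 0
λ_0 = (2, 0)

((2, 0),)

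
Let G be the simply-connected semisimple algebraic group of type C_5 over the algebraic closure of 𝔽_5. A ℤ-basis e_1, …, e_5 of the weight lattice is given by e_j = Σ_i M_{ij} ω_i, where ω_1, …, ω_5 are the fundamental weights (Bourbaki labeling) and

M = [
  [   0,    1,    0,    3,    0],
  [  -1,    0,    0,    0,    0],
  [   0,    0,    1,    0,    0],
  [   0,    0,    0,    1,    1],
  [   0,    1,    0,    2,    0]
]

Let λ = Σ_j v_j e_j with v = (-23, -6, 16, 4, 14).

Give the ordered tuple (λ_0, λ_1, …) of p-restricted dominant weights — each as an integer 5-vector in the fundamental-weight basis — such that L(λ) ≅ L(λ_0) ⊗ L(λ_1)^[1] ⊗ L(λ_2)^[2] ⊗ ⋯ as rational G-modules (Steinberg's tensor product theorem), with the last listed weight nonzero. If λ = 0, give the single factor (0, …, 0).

In the fundamental-weight basis, λ has coordinates c = M·v (v = (-23, -6, 16, 4, 14)):
  c_1 = (0)·(-23) + (1)·(-6) + (0)·(16) + (3)·(4) + (0)·(14) = 6
  c_2 = (-1)·(-23) + (0)·(-6) + (0)·(16) + (0)·(4) + (0)·(14) = 23
  c_3 = (0)·(-23) + (0)·(-6) + (1)·(16) + (0)·(4) + (0)·(14) = 16
  c_4 = (0)·(-23) + (0)·(-6) + (0)·(16) + (1)·(4) + (1)·(14) = 18
  c_5 = (0)·(-23) + (1)·(-6) + (0)·(16) + (2)·(4) + (0)·(14) = 2
Expand coordinatewise in base 5:
  c_1 = 6 = 1·5^0 + 1·5^1
  c_2 = 23 = 3·5^0 + 4·5^1
  c_3 = 16 = 1·5^0 + 3·5^1
  c_4 = 18 = 3·5^0 + 3·5^1
  c_5 = 2 = 2·5^0
p-restricted factor λ_0 = (1, 3, 1, 3, 2)
p-restricted factor λ_1 = (1, 4, 3, 3, 0)

((1, 3, 1, 3, 2), (1, 4, 3, 3, 0))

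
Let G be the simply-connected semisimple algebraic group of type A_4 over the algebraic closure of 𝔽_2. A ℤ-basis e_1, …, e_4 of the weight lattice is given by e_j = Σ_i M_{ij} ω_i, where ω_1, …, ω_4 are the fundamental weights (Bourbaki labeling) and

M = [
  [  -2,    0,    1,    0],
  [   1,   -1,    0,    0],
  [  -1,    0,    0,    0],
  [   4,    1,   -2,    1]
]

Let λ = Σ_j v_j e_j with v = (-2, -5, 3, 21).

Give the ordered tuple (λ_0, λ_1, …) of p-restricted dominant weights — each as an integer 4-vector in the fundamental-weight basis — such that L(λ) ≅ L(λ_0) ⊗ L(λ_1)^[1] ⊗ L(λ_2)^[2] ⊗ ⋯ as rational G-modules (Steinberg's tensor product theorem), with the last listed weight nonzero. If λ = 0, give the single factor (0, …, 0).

Converting to the ω-basis (c_i = row i of M dotted with v = (-2, -5, 3, 21)):
  c_1 = (-2)·(-2) + (0)·(-5) + (1)·(3) + (0)·(21) = 7
  c_2 = (1)·(-2) + (-1)·(-5) + (0)·(3) + (0)·(21) = 3
  c_3 = (-1)·(-2) + (0)·(-5) + (0)·(3) + (0)·(21) = 2
  c_4 = (4)·(-2) + (1)·(-5) + (-2)·(3) + (1)·(21) = 2
p = 2; digits c_i = Σ_j d_{ij}·2^j, 0 ≤ d_{ij} < 2:
  c_1 = 7 = 1·2^0 + 1·2^1 + 1·2^2
  c_2 = 3 = 1·2^0 + 1·2^1
  c_3 = 2 = 0·2^0 + 1·2^1
  c_4 = 2 = 0·2^0 + 1·2^1
λ_0 = (1, 1, 0, 0)
λ_1 = (1, 1, 1, 1)
λ_2 = (1, 0, 0, 0)

((1, 1, 0, 0), (1, 1, 1, 1), (1, 0, 0, 0))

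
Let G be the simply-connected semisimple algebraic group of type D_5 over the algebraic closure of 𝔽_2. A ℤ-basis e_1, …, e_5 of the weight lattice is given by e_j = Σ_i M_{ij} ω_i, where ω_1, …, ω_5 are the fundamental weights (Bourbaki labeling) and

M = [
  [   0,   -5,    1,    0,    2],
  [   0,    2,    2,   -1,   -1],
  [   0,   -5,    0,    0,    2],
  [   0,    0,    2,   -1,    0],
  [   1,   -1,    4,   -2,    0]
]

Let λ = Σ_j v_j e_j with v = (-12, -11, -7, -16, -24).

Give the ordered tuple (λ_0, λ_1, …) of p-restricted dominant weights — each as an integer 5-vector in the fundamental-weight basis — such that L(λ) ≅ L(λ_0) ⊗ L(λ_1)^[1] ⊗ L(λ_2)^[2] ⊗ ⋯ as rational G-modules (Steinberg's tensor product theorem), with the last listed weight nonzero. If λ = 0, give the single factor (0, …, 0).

Compute c_i = Σ_j M_{ij} v_j with v = (-12, -11, -7, -16, -24):
  c_1 = (0)·(-12) + (-5)·(-11) + (1)·(-7) + (0)·(-16) + (2)·(-24) = 0
  c_2 = (0)·(-12) + (2)·(-11) + (2)·(-7) + (-1)·(-16) + (-1)·(-24) = 4
  c_3 = (0)·(-12) + (-5)·(-11) + (0)·(-7) + (0)·(-16) + (2)·(-24) = 7
  c_4 = (0)·(-12) + (0)·(-11) + (2)·(-7) + (-1)·(-16) + (0)·(-24) = 2
  c_5 = (1)·(-12) + (-1)·(-11) + (4)·(-7) + (-2)·(-16) + (0)·(-24) = 3
Writing each c_i in base p = 2:
  c_1 = 0
  c_2 = 4 = 0·2^0 + 0·2^1 + 1·2^2
  c_3 = 7 = 1·2^0 + 1·2^1 + 1·2^2
  c_4 = 2 = 0·2^0 + 1·2^1
  c_5 = 3 = 1·2^0 + 1·2^1
p-restricted factor λ_0 = (0, 0, 1, 0, 1)
p-restricted factor λ_1 = (0, 0, 1, 1, 1)
p-restricted factor λ_2 = (0, 1, 1, 0, 0)

((0, 0, 1, 0, 1), (0, 0, 1, 1, 1), (0, 1, 1, 0, 0))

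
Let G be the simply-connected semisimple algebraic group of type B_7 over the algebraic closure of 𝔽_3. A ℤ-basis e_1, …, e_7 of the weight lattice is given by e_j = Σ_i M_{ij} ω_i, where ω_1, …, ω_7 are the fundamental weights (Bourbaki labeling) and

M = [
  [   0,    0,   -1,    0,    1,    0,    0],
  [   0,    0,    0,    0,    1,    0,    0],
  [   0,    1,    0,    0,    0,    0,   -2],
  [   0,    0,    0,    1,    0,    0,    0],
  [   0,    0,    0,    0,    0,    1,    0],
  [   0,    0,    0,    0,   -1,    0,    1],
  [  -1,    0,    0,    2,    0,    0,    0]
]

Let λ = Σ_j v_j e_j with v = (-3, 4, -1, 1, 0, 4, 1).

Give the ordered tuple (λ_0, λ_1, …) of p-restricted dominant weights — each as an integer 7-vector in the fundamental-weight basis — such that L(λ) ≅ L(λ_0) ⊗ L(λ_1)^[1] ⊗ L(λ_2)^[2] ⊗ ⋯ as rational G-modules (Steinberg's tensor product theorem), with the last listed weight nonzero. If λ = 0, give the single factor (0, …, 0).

Compute c_i = Σ_j M_{ij} v_j with v = (-3, 4, -1, 1, 0, 4, 1):
  c_1 = (0)·(-3) + (0)·(4) + (-1)·(-1) + (0)·(1) + (1)·(0) + (0)·(4) + (0)·(1) = 1
  c_2 = (0)·(-3) + (0)·(4) + (0)·(-1) + (0)·(1) + (1)·(0) + (0)·(4) + (0)·(1) = 0
  c_3 = (0)·(-3) + (1)·(4) + (0)·(-1) + (0)·(1) + (0)·(0) + (0)·(4) + (-2)·(1) = 2
  c_4 = (0)·(-3) + (0)·(4) + (0)·(-1) + (1)·(1) + (0)·(0) + (0)·(4) + (0)·(1) = 1
  c_5 = (0)·(-3) + (0)·(4) + (0)·(-1) + (0)·(1) + (0)·(0) + (1)·(4) + (0)·(1) = 4
  c_6 = (0)·(-3) + (0)·(4) + (0)·(-1) + (0)·(1) + (-1)·(0) + (0)·(4) + (1)·(1) = 1
  c_7 = (-1)·(-3) + (0)·(4) + (0)·(-1) + (2)·(1) + (0)·(0) + (0)·(4) + (0)·(1) = 5
Writing each c_i in base p = 3:
  c_1 = 1 = 1·3^0
  c_2 = 0
  c_3 = 2 = 2·3^0
  c_4 = 1 = 1·3^0
  c_5 = 4 = 1·3^0 + 1·3^1
  c_6 = 1 = 1·3^0
  c_7 = 5 = 2·3^0 + 1·3^1
λ_0 = (1, 0, 2, 1, 1, 1, 2)
λ_1 = (0, 0, 0, 0, 1, 0, 1)

((1, 0, 2, 1, 1, 1, 2), (0, 0, 0, 0, 1, 0, 1))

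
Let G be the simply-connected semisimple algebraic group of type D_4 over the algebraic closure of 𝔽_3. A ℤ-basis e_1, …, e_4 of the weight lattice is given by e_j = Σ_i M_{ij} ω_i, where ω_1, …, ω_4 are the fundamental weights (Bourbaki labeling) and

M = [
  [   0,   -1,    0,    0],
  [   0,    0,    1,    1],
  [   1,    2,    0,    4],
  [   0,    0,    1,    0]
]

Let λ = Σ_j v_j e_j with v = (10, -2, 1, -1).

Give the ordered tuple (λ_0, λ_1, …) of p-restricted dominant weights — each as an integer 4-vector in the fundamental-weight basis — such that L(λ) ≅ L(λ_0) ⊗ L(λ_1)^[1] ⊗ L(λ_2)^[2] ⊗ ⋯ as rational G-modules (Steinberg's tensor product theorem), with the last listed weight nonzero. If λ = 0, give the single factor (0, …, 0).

ω-coordinates c = M·v, v = (10, -2, 1, -1):
  c_1 = 0*10 + -1*-2 + 0*1 + 0*-1 = 2
  c_2 = 0*10 + 0*-2 + 1*1 + 1*-1 = 0
  c_3 = 1*10 + 2*-2 + 0*1 + 4*-1 = 2
  c_4 = 0*10 + 0*-2 + 1*1 + 0*-1 = 1
p = 3; digits c_i = Σ_j d_{ij}·3^j, 0 ≤ d_{ij} < 3:
  c_1 = 2 = 2·3^0
  c_2 = 0
  c_3 = 2 = 2·3^0
  c_4 = 1 = 1·3^0
p-restricted factor λ_0 = (2, 0, 2, 1)

((2, 0, 2, 1),)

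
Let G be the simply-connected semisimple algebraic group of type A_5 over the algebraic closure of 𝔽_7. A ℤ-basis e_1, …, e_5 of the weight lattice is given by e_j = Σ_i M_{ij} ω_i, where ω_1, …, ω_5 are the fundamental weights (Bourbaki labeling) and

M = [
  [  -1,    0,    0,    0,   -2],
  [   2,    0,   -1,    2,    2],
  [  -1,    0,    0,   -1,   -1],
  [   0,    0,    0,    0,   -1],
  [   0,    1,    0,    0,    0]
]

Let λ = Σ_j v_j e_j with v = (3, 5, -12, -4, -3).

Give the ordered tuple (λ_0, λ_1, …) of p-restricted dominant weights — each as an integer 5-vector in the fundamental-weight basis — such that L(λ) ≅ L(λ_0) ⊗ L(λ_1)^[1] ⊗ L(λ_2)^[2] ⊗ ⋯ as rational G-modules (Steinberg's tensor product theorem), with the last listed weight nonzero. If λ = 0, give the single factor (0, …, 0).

((3, 4, 4, 3, 5),)

In the fundamental-weight basis, λ has coordinates c = M·v (v = (3, 5, -12, -4, -3)):
  c_1 = -1*3 + 0*5 + 0*-12 + 0*-4 + -2*-3 = 3
  c_2 = 2*3 + 0*5 + -1*-12 + 2*-4 + 2*-3 = 4
  c_3 = -1*3 + 0*5 + 0*-12 + -1*-4 + -1*-3 = 4
  c_4 = 0*3 + 0*5 + 0*-12 + 0*-4 + -1*-3 = 3
  c_5 = 0*3 + 1*5 + 0*-12 + 0*-4 + 0*-3 = 5
Base-7 expansion of each c_i:
  c_1 = 3 = 3·7^0
  c_2 = 4 = 4·7^0
  c_3 = 4 = 4·7^0
  c_4 = 3 = 3·7^0
  c_5 = 5 = 5·7^0
Factor λ_0 = (3, 4, 4, 3, 5)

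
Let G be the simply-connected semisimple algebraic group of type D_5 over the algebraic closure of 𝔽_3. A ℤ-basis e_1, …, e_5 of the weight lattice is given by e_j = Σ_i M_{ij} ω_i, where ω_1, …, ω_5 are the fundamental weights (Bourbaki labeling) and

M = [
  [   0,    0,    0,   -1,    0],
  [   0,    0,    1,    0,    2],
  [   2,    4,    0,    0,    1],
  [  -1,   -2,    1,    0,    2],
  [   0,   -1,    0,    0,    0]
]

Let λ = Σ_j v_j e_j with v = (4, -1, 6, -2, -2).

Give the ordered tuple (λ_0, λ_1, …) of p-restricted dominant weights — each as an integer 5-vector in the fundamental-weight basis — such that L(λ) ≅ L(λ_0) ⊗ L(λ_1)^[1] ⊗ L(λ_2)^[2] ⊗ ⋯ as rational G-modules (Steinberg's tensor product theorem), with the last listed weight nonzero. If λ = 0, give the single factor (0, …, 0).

((2, 2, 2, 0, 1),)

Converting to the ω-basis (c_i = row i of M dotted with v = (4, -1, 6, -2, -2)):
  c_1 = 0·4 + (0)·(-1) + 0·6 + (-1)·(-2) + (0)·(-2) = 2
  c_2 = 0·4 + (0)·(-1) + 1·6 + (0)·(-2) + (2)·(-2) = 2
  c_3 = 2·4 + (4)·(-1) + 0·6 + (0)·(-2) + (1)·(-2) = 2
  c_4 = (-1)·(4) + (-2)·(-1) + 1·6 + (0)·(-2) + (2)·(-2) = 0
  c_5 = 0·4 + (-1)·(-1) + 0·6 + (0)·(-2) + (0)·(-2) = 1
Writing each c_i in base p = 3:
  c_1 = 2 = 2·3^0
  c_2 = 2 = 2·3^0
  c_3 = 2 = 2·3^0
  c_4 = 0
  c_5 = 1 = 1·3^0
p-restricted factor λ_0 = (2, 2, 2, 0, 1)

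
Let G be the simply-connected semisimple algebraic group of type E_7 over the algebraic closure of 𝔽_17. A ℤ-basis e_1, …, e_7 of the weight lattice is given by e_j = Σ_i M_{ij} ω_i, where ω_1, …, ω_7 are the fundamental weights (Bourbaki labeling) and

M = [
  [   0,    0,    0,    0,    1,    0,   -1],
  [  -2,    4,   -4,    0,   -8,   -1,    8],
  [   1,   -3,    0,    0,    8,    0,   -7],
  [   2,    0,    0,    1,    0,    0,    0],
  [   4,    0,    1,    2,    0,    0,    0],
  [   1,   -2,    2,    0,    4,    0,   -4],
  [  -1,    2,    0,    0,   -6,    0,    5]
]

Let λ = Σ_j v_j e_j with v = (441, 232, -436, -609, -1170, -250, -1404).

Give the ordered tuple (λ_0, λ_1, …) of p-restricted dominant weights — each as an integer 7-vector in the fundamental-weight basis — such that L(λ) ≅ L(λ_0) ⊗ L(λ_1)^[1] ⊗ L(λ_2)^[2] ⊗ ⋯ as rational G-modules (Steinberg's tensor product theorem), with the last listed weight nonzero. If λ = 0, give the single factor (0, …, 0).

Change of basis e → ω: c = M·v where v = (441, 232, -436, -609, -1170, -250, -1404):
  c_1 = (0)·(441) + (0)·(232) + (0)·(-436) + (0)·(-609) + (1)·(-1170) + (0)·(-250) + (-1)·(-1404) = 234
  c_2 = (-2)·(441) + (4)·(232) + (-4)·(-436) + (0)·(-609) + (-8)·(-1170) + (-1)·(-250) + (8)·(-1404) = 168
  c_3 = (1)·(441) + (-3)·(232) + (0)·(-436) + (0)·(-609) + (8)·(-1170) + (0)·(-250) + (-7)·(-1404) = 213
  c_4 = (2)·(441) + (0)·(232) + (0)·(-436) + (1)·(-609) + (0)·(-1170) + (0)·(-250) + (0)·(-1404) = 273
  c_5 = (4)·(441) + (0)·(232) + (1)·(-436) + (2)·(-609) + (0)·(-1170) + (0)·(-250) + (0)·(-1404) = 110
  c_6 = (1)·(441) + (-2)·(232) + (2)·(-436) + (0)·(-609) + (4)·(-1170) + (0)·(-250) + (-4)·(-1404) = 41
  c_7 = (-1)·(441) + (2)·(232) + (0)·(-436) + (0)·(-609) + (-6)·(-1170) + (0)·(-250) + (5)·(-1404) = 23
Writing each c_i in base p = 17:
  c_1 = 234 = 13·17^0 + 13·17^1
  c_2 = 168 = 15·17^0 + 9·17^1
  c_3 = 213 = 9·17^0 + 12·17^1
  c_4 = 273 = 1·17^0 + 16·17^1
  c_5 = 110 = 8·17^0 + 6·17^1
  c_6 = 41 = 7·17^0 + 2·17^1
  c_7 = 23 = 6·17^0 + 1·17^1
λ_0 = (13, 15, 9, 1, 8, 7, 6)
λ_1 = (13, 9, 12, 16, 6, 2, 1)

((13, 15, 9, 1, 8, 7, 6), (13, 9, 12, 16, 6, 2, 1))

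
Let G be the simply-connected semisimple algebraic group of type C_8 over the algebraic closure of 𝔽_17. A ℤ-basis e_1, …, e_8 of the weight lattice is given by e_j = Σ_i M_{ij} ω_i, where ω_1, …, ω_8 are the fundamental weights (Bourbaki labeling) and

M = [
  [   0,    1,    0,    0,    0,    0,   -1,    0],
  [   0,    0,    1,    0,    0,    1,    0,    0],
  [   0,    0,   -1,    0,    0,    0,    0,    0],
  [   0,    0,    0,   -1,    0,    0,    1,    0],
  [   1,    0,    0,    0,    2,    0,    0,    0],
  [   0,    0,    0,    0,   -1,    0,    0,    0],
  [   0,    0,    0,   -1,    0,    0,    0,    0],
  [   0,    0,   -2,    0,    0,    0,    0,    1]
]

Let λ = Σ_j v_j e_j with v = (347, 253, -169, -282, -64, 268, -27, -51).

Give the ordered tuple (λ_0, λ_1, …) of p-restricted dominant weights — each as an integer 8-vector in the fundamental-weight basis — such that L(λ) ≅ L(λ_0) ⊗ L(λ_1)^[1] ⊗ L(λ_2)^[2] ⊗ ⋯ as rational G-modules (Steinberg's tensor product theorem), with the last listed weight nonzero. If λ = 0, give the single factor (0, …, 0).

Converting to the ω-basis (c_i = row i of M dotted with v = (347, 253, -169, -282, -64, 268, -27, -51)):
  c_1 = 0·347 + 1·253 + (0)·(-169) + (0)·(-282) + (0)·(-64) + 0·268 + (-1)·(-27) + (0)·(-51) = 280
  c_2 = 0·347 + 0·253 + (1)·(-169) + (0)·(-282) + (0)·(-64) + 1·268 + (0)·(-27) + (0)·(-51) = 99
  c_3 = 0·347 + 0·253 + (-1)·(-169) + (0)·(-282) + (0)·(-64) + 0·268 + (0)·(-27) + (0)·(-51) = 169
  c_4 = 0·347 + 0·253 + (0)·(-169) + (-1)·(-282) + (0)·(-64) + 0·268 + (1)·(-27) + (0)·(-51) = 255
  c_5 = 1·347 + 0·253 + (0)·(-169) + (0)·(-282) + (2)·(-64) + 0·268 + (0)·(-27) + (0)·(-51) = 219
  c_6 = 0·347 + 0·253 + (0)·(-169) + (0)·(-282) + (-1)·(-64) + 0·268 + (0)·(-27) + (0)·(-51) = 64
  c_7 = 0·347 + 0·253 + (0)·(-169) + (-1)·(-282) + (0)·(-64) + 0·268 + (0)·(-27) + (0)·(-51) = 282
  c_8 = 0·347 + 0·253 + (-2)·(-169) + (0)·(-282) + (0)·(-64) + 0·268 + (0)·(-27) + (1)·(-51) = 287
p = 17; digits c_i = Σ_j d_{ij}·17^j, 0 ≤ d_{ij} < 17:
  c_1 = 280 = 8·17^0 + 16·17^1
  c_2 = 99 = 14·17^0 + 5·17^1
  c_3 = 169 = 16·17^0 + 9·17^1
  c_4 = 255 = 0·17^0 + 15·17^1
  c_5 = 219 = 15·17^0 + 12·17^1
  c_6 = 64 = 13·17^0 + 3·17^1
  c_7 = 282 = 10·17^0 + 16·17^1
  c_8 = 287 = 15·17^0 + 16·17^1
p-restricted factor λ_0 = (8, 14, 16, 0, 15, 13, 10, 15)
p-restricted factor λ_1 = (16, 5, 9, 15, 12, 3, 16, 16)

((8, 14, 16, 0, 15, 13, 10, 15), (16, 5, 9, 15, 12, 3, 16, 16))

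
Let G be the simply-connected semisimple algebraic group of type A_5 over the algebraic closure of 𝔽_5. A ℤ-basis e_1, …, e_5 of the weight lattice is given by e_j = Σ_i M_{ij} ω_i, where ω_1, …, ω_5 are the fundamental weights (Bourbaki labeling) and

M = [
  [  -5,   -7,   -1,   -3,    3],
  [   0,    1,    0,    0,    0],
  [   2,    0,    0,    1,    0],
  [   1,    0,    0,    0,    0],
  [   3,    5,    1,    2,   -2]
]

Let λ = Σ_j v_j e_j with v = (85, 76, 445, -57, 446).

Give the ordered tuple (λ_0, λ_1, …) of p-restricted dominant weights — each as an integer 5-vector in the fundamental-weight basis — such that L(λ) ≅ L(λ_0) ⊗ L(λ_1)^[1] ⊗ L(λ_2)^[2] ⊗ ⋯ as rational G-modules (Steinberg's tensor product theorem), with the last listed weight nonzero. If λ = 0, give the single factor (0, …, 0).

Change of basis e → ω: c = M·v where v = (85, 76, 445, -57, 446):
  c_1 = (-5)·(85) + (-7)·(76) + (-1)·(445) + (-3)·(-57) + (3)·(446) = 107
  c_2 = (0)·(85) + (1)·(76) + (0)·(445) + (0)·(-57) + (0)·(446) = 76
  c_3 = (2)·(85) + (0)·(76) + (0)·(445) + (1)·(-57) + (0)·(446) = 113
  c_4 = (1)·(85) + (0)·(76) + (0)·(445) + (0)·(-57) + (0)·(446) = 85
  c_5 = (3)·(85) + (5)·(76) + (1)·(445) + (2)·(-57) + (-2)·(446) = 74
Expand coordinatewise in base 5:
  c_1 = 107 = 2·5^0 + 1·5^1 + 4·5^2
  c_2 = 76 = 1·5^0 + 0·5^1 + 3·5^2
  c_3 = 113 = 3·5^0 + 2·5^1 + 4·5^2
  c_4 = 85 = 0·5^0 + 2·5^1 + 3·5^2
  c_5 = 74 = 4·5^0 + 4·5^1 + 2·5^2
Factor λ_0 = (2, 1, 3, 0, 4)
Factor λ_1 = (1, 0, 2, 2, 4)
Factor λ_2 = (4, 3, 4, 3, 2)

((2, 1, 3, 0, 4), (1, 0, 2, 2, 4), (4, 3, 4, 3, 2))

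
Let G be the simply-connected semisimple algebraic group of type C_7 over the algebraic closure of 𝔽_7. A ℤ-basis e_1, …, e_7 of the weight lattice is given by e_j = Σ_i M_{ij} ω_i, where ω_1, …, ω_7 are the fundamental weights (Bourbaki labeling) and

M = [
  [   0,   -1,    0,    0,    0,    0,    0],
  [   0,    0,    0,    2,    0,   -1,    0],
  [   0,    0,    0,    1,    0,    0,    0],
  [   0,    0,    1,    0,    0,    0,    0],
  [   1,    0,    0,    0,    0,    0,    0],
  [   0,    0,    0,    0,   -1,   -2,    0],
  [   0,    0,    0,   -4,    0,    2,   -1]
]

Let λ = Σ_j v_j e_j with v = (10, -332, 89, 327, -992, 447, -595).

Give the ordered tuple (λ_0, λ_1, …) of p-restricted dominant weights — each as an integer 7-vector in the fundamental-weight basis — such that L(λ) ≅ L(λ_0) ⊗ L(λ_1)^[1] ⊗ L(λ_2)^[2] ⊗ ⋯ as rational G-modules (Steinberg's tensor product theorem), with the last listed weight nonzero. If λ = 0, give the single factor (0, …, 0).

((3, 4, 5, 5, 3, 0, 6), (5, 1, 4, 5, 1, 0, 4), (6, 4, 6, 1, 0, 2, 3))

Change of basis e → ω: c = M·v where v = (10, -332, 89, 327, -992, 447, -595):
  c_1 = (0)·(10) + (-1)·(-332) + (0)·(89) + (0)·(327) + (0)·(-992) + (0)·(447) + (0)·(-595) = 332
  c_2 = (0)·(10) + (0)·(-332) + (0)·(89) + (2)·(327) + (0)·(-992) + (-1)·(447) + (0)·(-595) = 207
  c_3 = (0)·(10) + (0)·(-332) + (0)·(89) + (1)·(327) + (0)·(-992) + (0)·(447) + (0)·(-595) = 327
  c_4 = (0)·(10) + (0)·(-332) + (1)·(89) + (0)·(327) + (0)·(-992) + (0)·(447) + (0)·(-595) = 89
  c_5 = (1)·(10) + (0)·(-332) + (0)·(89) + (0)·(327) + (0)·(-992) + (0)·(447) + (0)·(-595) = 10
  c_6 = (0)·(10) + (0)·(-332) + (0)·(89) + (0)·(327) + (-1)·(-992) + (-2)·(447) + (0)·(-595) = 98
  c_7 = (0)·(10) + (0)·(-332) + (0)·(89) + (-4)·(327) + (0)·(-992) + (2)·(447) + (-1)·(-595) = 181
Base-7 expansion of each c_i:
  c_1 = 332 = 3·7^0 + 5·7^1 + 6·7^2
  c_2 = 207 = 4·7^0 + 1·7^1 + 4·7^2
  c_3 = 327 = 5·7^0 + 4·7^1 + 6·7^2
  c_4 = 89 = 5·7^0 + 5·7^1 + 1·7^2
  c_5 = 10 = 3·7^0 + 1·7^1
  c_6 = 98 = 0·7^0 + 0·7^1 + 2·7^2
  c_7 = 181 = 6·7^0 + 4·7^1 + 3·7^2
Factor λ_0 = (3, 4, 5, 5, 3, 0, 6)
Factor λ_1 = (5, 1, 4, 5, 1, 0, 4)
Factor λ_2 = (6, 4, 6, 1, 0, 2, 3)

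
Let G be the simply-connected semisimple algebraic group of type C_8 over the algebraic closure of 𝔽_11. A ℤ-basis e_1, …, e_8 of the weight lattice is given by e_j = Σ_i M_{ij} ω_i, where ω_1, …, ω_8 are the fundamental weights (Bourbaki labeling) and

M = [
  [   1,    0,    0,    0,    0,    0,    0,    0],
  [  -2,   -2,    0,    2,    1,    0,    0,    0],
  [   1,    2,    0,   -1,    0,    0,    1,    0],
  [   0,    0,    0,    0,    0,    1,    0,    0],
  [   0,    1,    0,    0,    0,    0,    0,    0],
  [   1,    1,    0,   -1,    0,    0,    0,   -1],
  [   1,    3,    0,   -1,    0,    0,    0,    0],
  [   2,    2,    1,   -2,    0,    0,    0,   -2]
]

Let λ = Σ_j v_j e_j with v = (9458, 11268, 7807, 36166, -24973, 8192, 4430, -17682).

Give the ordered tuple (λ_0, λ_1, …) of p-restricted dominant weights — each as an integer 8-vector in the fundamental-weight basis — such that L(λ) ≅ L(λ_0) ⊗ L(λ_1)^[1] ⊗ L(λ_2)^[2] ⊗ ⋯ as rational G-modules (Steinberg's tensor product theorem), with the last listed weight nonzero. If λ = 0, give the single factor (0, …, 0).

Converting to the ω-basis (c_i = row i of M dotted with v = (9458, 11268, 7807, 36166, -24973, 8192, 4430, -17682)):
  c_1 = 1*9458 + 0*11268 + 0*7807 + 0*36166 + 0*-24973 + 0*8192 + 0*4430 + 0*-17682 = 9458
  c_2 = -2*9458 + -2*11268 + 0*7807 + 2*36166 + 1*-24973 + 0*8192 + 0*4430 + 0*-17682 = 5907
  c_3 = 1*9458 + 2*11268 + 0*7807 + -1*36166 + 0*-24973 + 0*8192 + 1*4430 + 0*-17682 = 258
  c_4 = 0*9458 + 0*11268 + 0*7807 + 0*36166 + 0*-24973 + 1*8192 + 0*4430 + 0*-17682 = 8192
  c_5 = 0*9458 + 1*11268 + 0*7807 + 0*36166 + 0*-24973 + 0*8192 + 0*4430 + 0*-17682 = 11268
  c_6 = 1*9458 + 1*11268 + 0*7807 + -1*36166 + 0*-24973 + 0*8192 + 0*4430 + -1*-17682 = 2242
  c_7 = 1*9458 + 3*11268 + 0*7807 + -1*36166 + 0*-24973 + 0*8192 + 0*4430 + 0*-17682 = 7096
  c_8 = 2*9458 + 2*11268 + 1*7807 + -2*36166 + 0*-24973 + 0*8192 + 0*4430 + -2*-17682 = 12291
Base-11 expansion of each c_i:
  c_1 = 9458 = 9·11^0 + 1·11^1 + 1·11^2 + 7·11^3
  c_2 = 5907 = 0·11^0 + 9·11^1 + 4·11^2 + 4·11^3
  c_3 = 258 = 5·11^0 + 1·11^1 + 2·11^2
  c_4 = 8192 = 8·11^0 + 7·11^1 + 1·11^2 + 6·11^3
  c_5 = 11268 = 4·11^0 + 1·11^1 + 5·11^2 + 8·11^3
  c_6 = 2242 = 9·11^0 + 5·11^1 + 7·11^2 + 1·11^3
  c_7 = 7096 = 1·11^0 + 7·11^1 + 3·11^2 + 5·11^3
  c_8 = 12291 = 4·11^0 + 6·11^1 + 2·11^2 + 9·11^3
Factor λ_0 = (9, 0, 5, 8, 4, 9, 1, 4)
Factor λ_1 = (1, 9, 1, 7, 1, 5, 7, 6)
Factor λ_2 = (1, 4, 2, 1, 5, 7, 3, 2)
Factor λ_3 = (7, 4, 0, 6, 8, 1, 5, 9)

((9, 0, 5, 8, 4, 9, 1, 4), (1, 9, 1, 7, 1, 5, 7, 6), (1, 4, 2, 1, 5, 7, 3, 2), (7, 4, 0, 6, 8, 1, 5, 9))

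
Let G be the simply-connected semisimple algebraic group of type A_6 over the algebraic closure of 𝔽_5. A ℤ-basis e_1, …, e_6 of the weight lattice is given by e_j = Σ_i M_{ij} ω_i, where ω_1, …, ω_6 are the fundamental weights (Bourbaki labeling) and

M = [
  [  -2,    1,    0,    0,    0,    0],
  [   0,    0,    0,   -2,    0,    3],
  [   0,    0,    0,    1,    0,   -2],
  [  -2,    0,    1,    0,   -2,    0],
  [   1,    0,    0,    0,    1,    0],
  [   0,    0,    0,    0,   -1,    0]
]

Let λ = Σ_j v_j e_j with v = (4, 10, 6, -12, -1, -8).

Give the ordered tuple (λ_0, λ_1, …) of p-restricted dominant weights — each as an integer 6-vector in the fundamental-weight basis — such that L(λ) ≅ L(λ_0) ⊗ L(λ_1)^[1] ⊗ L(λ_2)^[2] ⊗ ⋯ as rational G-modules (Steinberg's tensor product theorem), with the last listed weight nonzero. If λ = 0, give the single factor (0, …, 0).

Converting to the ω-basis (c_i = row i of M dotted with v = (4, 10, 6, -12, -1, -8)):
  c_1 = -2*4 + 1*10 + 0*6 + 0*-12 + 0*-1 + 0*-8 = 2
  c_2 = 0*4 + 0*10 + 0*6 + -2*-12 + 0*-1 + 3*-8 = 0
  c_3 = 0*4 + 0*10 + 0*6 + 1*-12 + 0*-1 + -2*-8 = 4
  c_4 = -2*4 + 0*10 + 1*6 + 0*-12 + -2*-1 + 0*-8 = 0
  c_5 = 1*4 + 0*10 + 0*6 + 0*-12 + 1*-1 + 0*-8 = 3
  c_6 = 0*4 + 0*10 + 0*6 + 0*-12 + -1*-1 + 0*-8 = 1
Expand coordinatewise in base 5:
  c_1 = 2 = 2·5^0
  c_2 = 0
  c_3 = 4 = 4·5^0
  c_4 = 0
  c_5 = 3 = 3·5^0
  c_6 = 1 = 1·5^0
p-restricted factor λ_0 = (2, 0, 4, 0, 3, 1)

((2, 0, 4, 0, 3, 1),)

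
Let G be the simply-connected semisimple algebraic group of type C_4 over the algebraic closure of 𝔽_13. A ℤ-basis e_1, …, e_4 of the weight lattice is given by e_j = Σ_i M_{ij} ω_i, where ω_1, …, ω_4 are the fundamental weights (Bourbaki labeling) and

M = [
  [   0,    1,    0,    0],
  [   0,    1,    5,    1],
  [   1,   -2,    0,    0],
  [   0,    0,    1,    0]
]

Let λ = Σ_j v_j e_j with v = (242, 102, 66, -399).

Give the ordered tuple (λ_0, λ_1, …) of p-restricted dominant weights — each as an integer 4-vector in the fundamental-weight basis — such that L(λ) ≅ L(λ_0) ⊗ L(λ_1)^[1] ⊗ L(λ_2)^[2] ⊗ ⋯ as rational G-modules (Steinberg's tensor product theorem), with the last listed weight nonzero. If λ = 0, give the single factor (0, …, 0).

Compute c_i = Σ_j M_{ij} v_j with v = (242, 102, 66, -399):
  c_1 = 0*242 + 1*102 + 0*66 + 0*-399 = 102
  c_2 = 0*242 + 1*102 + 5*66 + 1*-399 = 33
  c_3 = 1*242 + -2*102 + 0*66 + 0*-399 = 38
  c_4 = 0*242 + 0*102 + 1*66 + 0*-399 = 66
Expand coordinatewise in base 13:
  c_1 = 102 = 11·13^0 + 7·13^1
  c_2 = 33 = 7·13^0 + 2·13^1
  c_3 = 38 = 12·13^0 + 2·13^1
  c_4 = 66 = 1·13^0 + 5·13^1
λ_0 = (11, 7, 12, 1)
λ_1 = (7, 2, 2, 5)

((11, 7, 12, 1), (7, 2, 2, 5))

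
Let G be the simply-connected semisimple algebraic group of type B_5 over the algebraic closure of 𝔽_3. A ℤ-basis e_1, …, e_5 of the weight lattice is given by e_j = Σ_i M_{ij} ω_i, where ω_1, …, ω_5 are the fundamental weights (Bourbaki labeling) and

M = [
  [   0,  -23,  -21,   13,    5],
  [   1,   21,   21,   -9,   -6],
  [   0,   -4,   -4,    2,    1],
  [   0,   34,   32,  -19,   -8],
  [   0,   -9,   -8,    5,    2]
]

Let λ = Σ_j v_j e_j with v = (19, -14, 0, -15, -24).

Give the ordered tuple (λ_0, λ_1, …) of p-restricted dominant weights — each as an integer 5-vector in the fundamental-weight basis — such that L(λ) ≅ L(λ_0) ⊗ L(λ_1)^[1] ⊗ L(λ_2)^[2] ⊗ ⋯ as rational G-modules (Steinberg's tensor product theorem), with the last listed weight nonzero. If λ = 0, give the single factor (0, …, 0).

In the fundamental-weight basis, λ has coordinates c = M·v (v = (19, -14, 0, -15, -24)):
  c_1 = 0*19 + -23*-14 + -21*0 + 13*-15 + 5*-24 = 7
  c_2 = 1*19 + 21*-14 + 21*0 + -9*-15 + -6*-24 = 4
  c_3 = 0*19 + -4*-14 + -4*0 + 2*-15 + 1*-24 = 2
  c_4 = 0*19 + 34*-14 + 32*0 + -19*-15 + -8*-24 = 1
  c_5 = 0*19 + -9*-14 + -8*0 + 5*-15 + 2*-24 = 3
p = 3; digits c_i = Σ_j d_{ij}·3^j, 0 ≤ d_{ij} < 3:
  c_1 = 7 = 1·3^0 + 2·3^1
  c_2 = 4 = 1·3^0 + 1·3^1
  c_3 = 2 = 2·3^0
  c_4 = 1 = 1·3^0
  c_5 = 3 = 0·3^0 + 1·3^1
p-restricted factor λ_0 = (1, 1, 2, 1, 0)
p-restricted factor λ_1 = (2, 1, 0, 0, 1)

((1, 1, 2, 1, 0), (2, 1, 0, 0, 1))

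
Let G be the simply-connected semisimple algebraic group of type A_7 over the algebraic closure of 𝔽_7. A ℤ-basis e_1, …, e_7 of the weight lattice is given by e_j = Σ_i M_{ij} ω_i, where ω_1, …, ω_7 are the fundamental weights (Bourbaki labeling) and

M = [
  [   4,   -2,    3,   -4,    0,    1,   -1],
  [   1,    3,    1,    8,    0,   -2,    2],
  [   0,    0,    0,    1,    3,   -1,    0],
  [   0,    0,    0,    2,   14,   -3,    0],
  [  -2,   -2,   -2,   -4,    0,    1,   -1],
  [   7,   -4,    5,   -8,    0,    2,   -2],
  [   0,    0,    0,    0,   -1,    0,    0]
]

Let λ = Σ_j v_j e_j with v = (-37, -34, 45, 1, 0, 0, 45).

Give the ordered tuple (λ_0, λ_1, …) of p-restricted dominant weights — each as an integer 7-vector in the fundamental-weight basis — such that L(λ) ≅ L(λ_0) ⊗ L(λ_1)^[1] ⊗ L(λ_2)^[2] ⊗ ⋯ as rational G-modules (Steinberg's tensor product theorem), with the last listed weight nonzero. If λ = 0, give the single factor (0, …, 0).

((6, 4, 1, 2, 3, 4, 0),)

In the fundamental-weight basis, λ has coordinates c = M·v (v = (-37, -34, 45, 1, 0, 0, 45)):
  c_1 = (4)·(-37) + (-2)·(-34) + (3)·(45) + (-4)·(1) + (0)·(0) + (1)·(0) + (-1)·(45) = 6
  c_2 = (1)·(-37) + (3)·(-34) + (1)·(45) + (8)·(1) + (0)·(0) + (-2)·(0) + (2)·(45) = 4
  c_3 = (0)·(-37) + (0)·(-34) + (0)·(45) + (1)·(1) + (3)·(0) + (-1)·(0) + (0)·(45) = 1
  c_4 = (0)·(-37) + (0)·(-34) + (0)·(45) + (2)·(1) + (14)·(0) + (-3)·(0) + (0)·(45) = 2
  c_5 = (-2)·(-37) + (-2)·(-34) + (-2)·(45) + (-4)·(1) + (0)·(0) + (1)·(0) + (-1)·(45) = 3
  c_6 = (7)·(-37) + (-4)·(-34) + (5)·(45) + (-8)·(1) + (0)·(0) + (2)·(0) + (-2)·(45) = 4
  c_7 = (0)·(-37) + (0)·(-34) + (0)·(45) + (0)·(1) + (-1)·(0) + (0)·(0) + (0)·(45) = 0
Expand coordinatewise in base 7:
  c_1 = 6 = 6·7^0
  c_2 = 4 = 4·7^0
  c_3 = 1 = 1·7^0
  c_4 = 2 = 2·7^0
  c_5 = 3 = 3·7^0
  c_6 = 4 = 4·7^0
  c_7 = 0
λ_0 = (6, 4, 1, 2, 3, 4, 0)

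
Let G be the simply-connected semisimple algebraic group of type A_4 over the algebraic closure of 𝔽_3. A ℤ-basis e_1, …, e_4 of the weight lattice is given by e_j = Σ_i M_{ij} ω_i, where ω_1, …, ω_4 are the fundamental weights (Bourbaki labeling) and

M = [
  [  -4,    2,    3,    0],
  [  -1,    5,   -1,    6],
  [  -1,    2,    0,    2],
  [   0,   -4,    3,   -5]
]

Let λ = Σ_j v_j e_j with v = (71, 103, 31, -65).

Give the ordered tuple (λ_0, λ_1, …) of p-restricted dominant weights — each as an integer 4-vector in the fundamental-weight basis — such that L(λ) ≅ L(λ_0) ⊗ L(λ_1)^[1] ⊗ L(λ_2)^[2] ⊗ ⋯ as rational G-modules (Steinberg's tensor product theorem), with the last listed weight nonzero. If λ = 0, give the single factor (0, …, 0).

ω-coordinates c = M·v, v = (71, 103, 31, -65):
  c_1 = -4*71 + 2*103 + 3*31 + 0*-65 = 15
  c_2 = -1*71 + 5*103 + -1*31 + 6*-65 = 23
  c_3 = -1*71 + 2*103 + 0*31 + 2*-65 = 5
  c_4 = 0*71 + -4*103 + 3*31 + -5*-65 = 6
Base-3 expansion of each c_i:
  c_1 = 15 = 0·3^0 + 2·3^1 + 1·3^2
  c_2 = 23 = 2·3^0 + 1·3^1 + 2·3^2
  c_3 = 5 = 2·3^0 + 1·3^1
  c_4 = 6 = 0·3^0 + 2·3^1
p-restricted factor λ_0 = (0, 2, 2, 0)
p-restricted factor λ_1 = (2, 1, 1, 2)
p-restricted factor λ_2 = (1, 2, 0, 0)

((0, 2, 2, 0), (2, 1, 1, 2), (1, 2, 0, 0))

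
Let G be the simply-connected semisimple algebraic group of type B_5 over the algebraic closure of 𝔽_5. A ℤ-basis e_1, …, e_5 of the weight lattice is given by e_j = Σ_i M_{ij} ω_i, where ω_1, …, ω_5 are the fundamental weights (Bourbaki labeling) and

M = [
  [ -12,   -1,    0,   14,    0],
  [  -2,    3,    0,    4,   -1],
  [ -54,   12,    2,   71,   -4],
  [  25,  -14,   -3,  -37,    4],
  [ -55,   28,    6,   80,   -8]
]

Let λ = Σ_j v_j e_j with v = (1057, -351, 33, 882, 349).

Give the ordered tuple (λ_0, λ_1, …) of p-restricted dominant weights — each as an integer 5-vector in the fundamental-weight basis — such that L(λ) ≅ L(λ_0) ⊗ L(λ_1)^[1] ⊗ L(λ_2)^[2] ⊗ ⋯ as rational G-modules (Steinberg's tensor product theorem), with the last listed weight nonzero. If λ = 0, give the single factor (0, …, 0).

((0, 2, 2, 2, 3), (3, 2, 0, 0, 0))

ω-coordinates c = M·v, v = (1057, -351, 33, 882, 349):
  c_1 = (-12)·(1057) + (-1)·(-351) + (0)·(33) + (14)·(882) + (0)·(349) = 15
  c_2 = (-2)·(1057) + (3)·(-351) + (0)·(33) + (4)·(882) + (-1)·(349) = 12
  c_3 = (-54)·(1057) + (12)·(-351) + (2)·(33) + (71)·(882) + (-4)·(349) = 2
  c_4 = (25)·(1057) + (-14)·(-351) + (-3)·(33) + (-37)·(882) + (4)·(349) = 2
  c_5 = (-55)·(1057) + (28)·(-351) + (6)·(33) + (80)·(882) + (-8)·(349) = 3
Base-5 expansion of each c_i:
  c_1 = 15 = 0·5^0 + 3·5^1
  c_2 = 12 = 2·5^0 + 2·5^1
  c_3 = 2 = 2·5^0
  c_4 = 2 = 2·5^0
  c_5 = 3 = 3·5^0
λ_0 = (0, 2, 2, 2, 3)
λ_1 = (3, 2, 0, 0, 0)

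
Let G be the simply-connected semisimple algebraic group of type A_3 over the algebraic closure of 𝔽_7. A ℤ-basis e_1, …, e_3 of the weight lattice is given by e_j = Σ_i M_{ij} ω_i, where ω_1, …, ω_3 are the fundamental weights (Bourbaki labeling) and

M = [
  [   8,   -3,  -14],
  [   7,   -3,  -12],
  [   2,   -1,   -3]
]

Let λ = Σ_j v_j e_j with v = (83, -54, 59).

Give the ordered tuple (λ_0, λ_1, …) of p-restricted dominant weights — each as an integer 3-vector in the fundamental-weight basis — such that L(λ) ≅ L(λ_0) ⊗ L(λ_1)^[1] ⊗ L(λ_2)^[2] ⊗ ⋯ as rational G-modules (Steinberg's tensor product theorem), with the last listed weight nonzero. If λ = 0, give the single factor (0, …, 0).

((0, 0, 1), (0, 5, 6))

Change of basis e → ω: c = M·v where v = (83, -54, 59):
  c_1 = 8*83 + -3*-54 + -14*59 = 0
  c_2 = 7*83 + -3*-54 + -12*59 = 35
  c_3 = 2*83 + -1*-54 + -3*59 = 43
Writing each c_i in base p = 7:
  c_1 = 0
  c_2 = 35 = 0·7^0 + 5·7^1
  c_3 = 43 = 1·7^0 + 6·7^1
Factor λ_0 = (0, 0, 1)
Factor λ_1 = (0, 5, 6)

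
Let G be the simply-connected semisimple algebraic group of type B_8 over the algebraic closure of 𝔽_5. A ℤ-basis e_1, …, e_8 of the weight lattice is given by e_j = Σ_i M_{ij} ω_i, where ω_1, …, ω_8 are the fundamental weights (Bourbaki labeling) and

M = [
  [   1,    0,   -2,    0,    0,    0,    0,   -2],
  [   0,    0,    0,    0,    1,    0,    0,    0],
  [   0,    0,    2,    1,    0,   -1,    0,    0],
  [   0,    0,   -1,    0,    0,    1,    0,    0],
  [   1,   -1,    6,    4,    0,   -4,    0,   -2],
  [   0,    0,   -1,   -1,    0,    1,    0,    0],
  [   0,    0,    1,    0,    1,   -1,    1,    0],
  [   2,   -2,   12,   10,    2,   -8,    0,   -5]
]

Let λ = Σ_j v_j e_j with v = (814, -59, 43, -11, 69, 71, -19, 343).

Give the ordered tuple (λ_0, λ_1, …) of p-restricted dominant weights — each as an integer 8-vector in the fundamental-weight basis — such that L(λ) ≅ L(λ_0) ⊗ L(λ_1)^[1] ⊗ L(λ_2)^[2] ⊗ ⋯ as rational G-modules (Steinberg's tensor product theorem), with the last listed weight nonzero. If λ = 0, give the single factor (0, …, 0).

Change of basis e → ω: c = M·v where v = (814, -59, 43, -11, 69, 71, -19, 343):
  c_1 = 1*814 + 0*-59 + -2*43 + 0*-11 + 0*69 + 0*71 + 0*-19 + -2*343 = 42
  c_2 = 0*814 + 0*-59 + 0*43 + 0*-11 + 1*69 + 0*71 + 0*-19 + 0*343 = 69
  c_3 = 0*814 + 0*-59 + 2*43 + 1*-11 + 0*69 + -1*71 + 0*-19 + 0*343 = 4
  c_4 = 0*814 + 0*-59 + -1*43 + 0*-11 + 0*69 + 1*71 + 0*-19 + 0*343 = 28
  c_5 = 1*814 + -1*-59 + 6*43 + 4*-11 + 0*69 + -4*71 + 0*-19 + -2*343 = 117
  c_6 = 0*814 + 0*-59 + -1*43 + -1*-11 + 0*69 + 1*71 + 0*-19 + 0*343 = 39
  c_7 = 0*814 + 0*-59 + 1*43 + 0*-11 + 1*69 + -1*71 + 1*-19 + 0*343 = 22
  c_8 = 2*814 + -2*-59 + 12*43 + 10*-11 + 2*69 + -8*71 + 0*-19 + -5*343 = 7
Expand coordinatewise in base 5:
  c_1 = 42 = 2·5^0 + 3·5^1 + 1·5^2
  c_2 = 69 = 4·5^0 + 3·5^1 + 2·5^2
  c_3 = 4 = 4·5^0
  c_4 = 28 = 3·5^0 + 0·5^1 + 1·5^2
  c_5 = 117 = 2·5^0 + 3·5^1 + 4·5^2
  c_6 = 39 = 4·5^0 + 2·5^1 + 1·5^2
  c_7 = 22 = 2·5^0 + 4·5^1
  c_8 = 7 = 2·5^0 + 1·5^1
Factor λ_0 = (2, 4, 4, 3, 2, 4, 2, 2)
Factor λ_1 = (3, 3, 0, 0, 3, 2, 4, 1)
Factor λ_2 = (1, 2, 0, 1, 4, 1, 0, 0)

((2, 4, 4, 3, 2, 4, 2, 2), (3, 3, 0, 0, 3, 2, 4, 1), (1, 2, 0, 1, 4, 1, 0, 0))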